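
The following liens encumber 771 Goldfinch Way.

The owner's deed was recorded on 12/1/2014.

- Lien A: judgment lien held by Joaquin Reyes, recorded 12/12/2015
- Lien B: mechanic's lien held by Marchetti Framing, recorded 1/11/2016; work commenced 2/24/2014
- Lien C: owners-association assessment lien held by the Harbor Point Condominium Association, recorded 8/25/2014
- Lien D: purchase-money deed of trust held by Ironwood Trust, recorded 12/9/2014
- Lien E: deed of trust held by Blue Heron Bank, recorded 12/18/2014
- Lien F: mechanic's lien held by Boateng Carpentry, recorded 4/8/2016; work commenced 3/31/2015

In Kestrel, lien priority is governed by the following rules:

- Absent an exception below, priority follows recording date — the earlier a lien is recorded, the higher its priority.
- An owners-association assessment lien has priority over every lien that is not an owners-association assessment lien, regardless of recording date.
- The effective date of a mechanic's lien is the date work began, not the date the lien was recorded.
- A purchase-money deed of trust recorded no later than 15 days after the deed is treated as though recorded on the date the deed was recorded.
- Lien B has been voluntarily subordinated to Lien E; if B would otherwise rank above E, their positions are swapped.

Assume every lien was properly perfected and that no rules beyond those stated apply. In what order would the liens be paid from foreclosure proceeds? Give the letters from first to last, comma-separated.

Effective dates: B relates back to 2/24/2014 (work commenced); D was recorded within the 15-day window, so its effective date is the deed date 12/1/2014; F's effective date is 3/31/2015, when work began.
As an owners-association assessment lien, C is senior to every other lien.
Ordering the rest by effective date: B (2/24/2014), D (12/1/2014), E (12/18/2014), F (3/31/2015), A (12/12/2015).
The subordination applies — B was senior to E — so B and E swap.

C, E, D, B, F, A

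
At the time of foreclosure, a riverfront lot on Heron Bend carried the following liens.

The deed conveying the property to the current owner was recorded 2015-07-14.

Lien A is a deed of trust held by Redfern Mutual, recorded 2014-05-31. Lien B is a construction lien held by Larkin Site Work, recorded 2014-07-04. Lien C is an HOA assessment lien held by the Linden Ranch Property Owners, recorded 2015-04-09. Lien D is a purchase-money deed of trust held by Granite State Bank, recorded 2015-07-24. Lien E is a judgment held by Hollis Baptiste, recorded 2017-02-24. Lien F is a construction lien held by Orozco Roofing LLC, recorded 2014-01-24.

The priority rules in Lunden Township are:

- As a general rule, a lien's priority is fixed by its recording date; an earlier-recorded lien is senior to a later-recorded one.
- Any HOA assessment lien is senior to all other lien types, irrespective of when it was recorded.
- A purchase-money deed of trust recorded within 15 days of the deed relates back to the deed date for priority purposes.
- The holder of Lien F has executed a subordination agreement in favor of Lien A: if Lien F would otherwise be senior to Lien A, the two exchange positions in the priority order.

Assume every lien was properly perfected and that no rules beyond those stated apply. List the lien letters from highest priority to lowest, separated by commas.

First, effective dates: D's effective date is the deed date, 2015-07-14.
C, as an HOA assessment lien, has superpriority and ranks first.
Among the remaining liens, by effective date: F (2014-01-24), A (2014-05-31), B (2014-07-04), D (2015-07-14), E (2017-02-24).
Because F would otherwise rank above A, the subordination swaps them.

C, A, F, B, D, E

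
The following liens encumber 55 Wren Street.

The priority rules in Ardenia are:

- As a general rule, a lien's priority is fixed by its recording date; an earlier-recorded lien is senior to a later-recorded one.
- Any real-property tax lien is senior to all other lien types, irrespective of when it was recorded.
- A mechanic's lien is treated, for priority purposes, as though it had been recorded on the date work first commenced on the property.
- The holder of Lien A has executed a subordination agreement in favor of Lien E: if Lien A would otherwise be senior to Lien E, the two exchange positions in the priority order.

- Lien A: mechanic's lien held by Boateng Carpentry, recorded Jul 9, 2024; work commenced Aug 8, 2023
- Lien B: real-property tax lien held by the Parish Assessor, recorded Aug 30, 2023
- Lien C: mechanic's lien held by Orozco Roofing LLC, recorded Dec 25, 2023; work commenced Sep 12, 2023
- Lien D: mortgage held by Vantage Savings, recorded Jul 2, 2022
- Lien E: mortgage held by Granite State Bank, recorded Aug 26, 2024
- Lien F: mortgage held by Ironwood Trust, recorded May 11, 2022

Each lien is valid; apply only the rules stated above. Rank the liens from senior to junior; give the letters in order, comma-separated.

Effective dates after the stated exceptions: A relates back to Aug 8, 2023 (work commenced); C relates back to Sep 12, 2023 (work commenced).
B is a real-property tax lien, so it outranks all other liens regardless of date.
Ordering the rest by effective date: F (May 11, 2022), D (Jul 2, 2022), A (Aug 8, 2023), C (Sep 12, 2023), E (Aug 26, 2024).
The subordination applies — A was senior to E — so A and E swap.

B, F, D, E, C, A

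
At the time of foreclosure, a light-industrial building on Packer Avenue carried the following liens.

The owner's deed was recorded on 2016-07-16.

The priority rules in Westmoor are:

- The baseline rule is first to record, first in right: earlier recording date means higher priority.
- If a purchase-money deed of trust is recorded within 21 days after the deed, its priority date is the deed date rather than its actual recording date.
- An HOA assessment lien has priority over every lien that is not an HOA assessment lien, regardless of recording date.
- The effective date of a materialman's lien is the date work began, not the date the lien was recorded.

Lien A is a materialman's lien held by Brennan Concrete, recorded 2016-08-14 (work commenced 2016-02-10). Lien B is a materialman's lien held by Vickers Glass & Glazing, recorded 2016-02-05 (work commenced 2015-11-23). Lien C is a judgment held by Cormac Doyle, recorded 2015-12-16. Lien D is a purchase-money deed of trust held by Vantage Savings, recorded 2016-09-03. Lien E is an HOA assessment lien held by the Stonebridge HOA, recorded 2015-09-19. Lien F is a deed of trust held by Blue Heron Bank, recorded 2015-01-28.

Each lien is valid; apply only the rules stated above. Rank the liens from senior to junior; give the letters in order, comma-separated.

E, F, B, C, A, D

Adjusting effective dates: A's effective date is 2016-02-10, when work began; B is treated as recorded 2015-11-23, the work-commencement date; D was recorded 49 days after the deed, outside the 21-day window, so it keeps its recording date.
As an HOA assessment lien, E is senior to every other lien.
The other liens, earliest effective date first: F (2015-01-28), B (2015-11-23), C (2015-12-16), A (2016-02-10), D (2016-09-03).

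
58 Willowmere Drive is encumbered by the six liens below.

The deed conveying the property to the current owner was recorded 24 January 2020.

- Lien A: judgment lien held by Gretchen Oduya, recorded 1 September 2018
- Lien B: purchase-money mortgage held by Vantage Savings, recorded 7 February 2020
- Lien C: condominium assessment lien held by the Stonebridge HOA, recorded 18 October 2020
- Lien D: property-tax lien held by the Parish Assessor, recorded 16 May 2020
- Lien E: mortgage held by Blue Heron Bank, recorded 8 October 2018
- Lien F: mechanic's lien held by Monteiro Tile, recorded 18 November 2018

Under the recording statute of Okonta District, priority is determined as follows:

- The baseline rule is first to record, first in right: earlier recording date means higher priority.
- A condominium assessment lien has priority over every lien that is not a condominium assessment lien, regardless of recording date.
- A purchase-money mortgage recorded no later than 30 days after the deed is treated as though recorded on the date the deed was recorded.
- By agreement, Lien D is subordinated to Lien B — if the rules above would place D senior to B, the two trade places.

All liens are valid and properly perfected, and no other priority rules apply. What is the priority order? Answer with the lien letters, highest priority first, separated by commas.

C, A, E, F, B, D

First, effective dates: B relates back to the deed date 24 January 2020.
C is a condominium assessment lien and takes priority over every other lien.
The other liens, earliest effective date first: A (1 September 2018), E (8 October 2018), F (18 November 2018), B (24 January 2020), D (16 May 2020).
D is already junior to B, so the subordination agreement changes nothing.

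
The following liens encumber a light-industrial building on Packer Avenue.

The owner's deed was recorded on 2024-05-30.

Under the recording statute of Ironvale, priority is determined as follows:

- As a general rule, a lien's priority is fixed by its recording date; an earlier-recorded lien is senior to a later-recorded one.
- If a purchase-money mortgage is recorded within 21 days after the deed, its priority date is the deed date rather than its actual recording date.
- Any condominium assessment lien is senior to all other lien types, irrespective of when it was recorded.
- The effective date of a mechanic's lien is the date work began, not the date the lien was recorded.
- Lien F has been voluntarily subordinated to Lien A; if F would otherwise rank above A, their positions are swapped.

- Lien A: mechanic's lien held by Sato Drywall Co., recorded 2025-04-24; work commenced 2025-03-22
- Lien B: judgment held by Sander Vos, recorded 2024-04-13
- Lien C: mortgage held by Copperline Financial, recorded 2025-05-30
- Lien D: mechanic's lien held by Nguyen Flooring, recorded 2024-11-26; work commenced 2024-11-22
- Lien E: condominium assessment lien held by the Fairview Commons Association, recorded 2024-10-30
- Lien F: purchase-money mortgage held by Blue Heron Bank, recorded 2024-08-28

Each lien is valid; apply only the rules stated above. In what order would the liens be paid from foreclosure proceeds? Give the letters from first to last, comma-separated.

E, B, A, D, F, C

First, effective dates: A's effective date is 2025-03-22, when work began; D relates back to 2024-11-22 (work commenced); F was recorded 90 days after the deed — beyond 21 days — so no relation-back applies.
E, as a condominium assessment lien, has superpriority and ranks first.
Ordering the rest by effective date: B (2024-04-13), F (2024-08-28), D (2024-11-22), A (2025-03-22), C (2025-05-30).
The subordination applies — F was senior to A — so F and A swap.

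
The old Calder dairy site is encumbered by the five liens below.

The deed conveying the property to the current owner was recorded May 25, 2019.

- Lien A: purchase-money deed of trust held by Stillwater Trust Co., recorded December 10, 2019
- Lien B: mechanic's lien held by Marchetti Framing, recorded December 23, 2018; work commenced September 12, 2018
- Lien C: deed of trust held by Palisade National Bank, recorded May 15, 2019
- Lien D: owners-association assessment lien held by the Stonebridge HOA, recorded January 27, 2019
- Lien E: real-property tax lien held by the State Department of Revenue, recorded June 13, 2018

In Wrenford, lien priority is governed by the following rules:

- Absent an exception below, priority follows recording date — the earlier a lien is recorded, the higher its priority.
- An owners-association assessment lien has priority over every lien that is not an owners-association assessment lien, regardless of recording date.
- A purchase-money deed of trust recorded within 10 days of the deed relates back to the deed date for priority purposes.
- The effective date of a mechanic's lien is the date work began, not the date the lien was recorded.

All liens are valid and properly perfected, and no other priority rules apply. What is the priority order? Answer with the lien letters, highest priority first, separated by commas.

Effective dates after the stated exceptions: A was recorded 199 days after the deed — beyond 10 days — so no relation-back applies; B's effective date is September 12, 2018, when work began.
D, as an owners-association assessment lien, has superpriority and ranks first.
Remaining liens by effective date: E (June 13, 2018), B (September 12, 2018), C (May 15, 2019), A (December 10, 2019).

D, E, B, C, A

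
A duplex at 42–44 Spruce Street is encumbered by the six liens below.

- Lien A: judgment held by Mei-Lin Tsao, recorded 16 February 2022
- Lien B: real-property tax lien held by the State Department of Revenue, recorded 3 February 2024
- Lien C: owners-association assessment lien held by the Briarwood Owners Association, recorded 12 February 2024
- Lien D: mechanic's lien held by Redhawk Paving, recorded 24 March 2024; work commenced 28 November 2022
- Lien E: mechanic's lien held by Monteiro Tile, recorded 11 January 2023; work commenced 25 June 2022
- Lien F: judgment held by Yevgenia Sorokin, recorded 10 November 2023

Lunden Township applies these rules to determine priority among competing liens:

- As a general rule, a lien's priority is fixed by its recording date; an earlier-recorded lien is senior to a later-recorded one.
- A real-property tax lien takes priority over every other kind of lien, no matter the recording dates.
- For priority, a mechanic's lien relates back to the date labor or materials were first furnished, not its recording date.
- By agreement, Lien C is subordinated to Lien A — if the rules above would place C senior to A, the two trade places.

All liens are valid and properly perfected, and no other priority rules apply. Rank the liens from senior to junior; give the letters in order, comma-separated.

Effective dates after the stated exceptions: D is treated as recorded 28 November 2022, the work-commencement date; E relates back to 25 June 2022 (work commenced).
B is a real-property tax lien and takes priority over every other lien.
Remaining liens by effective date: A (16 February 2022), E (25 June 2022), D (28 November 2022), F (10 November 2023), C (12 February 2024).
Since C is not senior to A, the subordination leaves the order unchanged.

B, A, E, D, F, C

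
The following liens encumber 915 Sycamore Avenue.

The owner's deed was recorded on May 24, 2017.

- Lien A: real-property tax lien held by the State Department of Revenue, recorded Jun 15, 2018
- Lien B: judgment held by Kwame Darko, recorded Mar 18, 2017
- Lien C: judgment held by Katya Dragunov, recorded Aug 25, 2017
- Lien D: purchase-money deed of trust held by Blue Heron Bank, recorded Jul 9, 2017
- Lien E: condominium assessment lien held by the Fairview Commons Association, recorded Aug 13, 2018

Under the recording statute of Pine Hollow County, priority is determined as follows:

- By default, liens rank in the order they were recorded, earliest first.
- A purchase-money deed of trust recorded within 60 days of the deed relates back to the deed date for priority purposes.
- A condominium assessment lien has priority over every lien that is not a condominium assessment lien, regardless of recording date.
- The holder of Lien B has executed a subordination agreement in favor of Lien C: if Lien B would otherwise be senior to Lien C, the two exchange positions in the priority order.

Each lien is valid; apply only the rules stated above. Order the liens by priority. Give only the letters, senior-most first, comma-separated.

E, C, D, B, A

First, effective dates: D's effective date is the deed date, May 24, 2017.
E, as a condominium assessment lien, has superpriority and ranks first.
Remaining liens by effective date: B (Mar 18, 2017), D (May 24, 2017), C (Aug 25, 2017), A (Jun 15, 2018).
The subordination applies — B was senior to C — so B and C swap.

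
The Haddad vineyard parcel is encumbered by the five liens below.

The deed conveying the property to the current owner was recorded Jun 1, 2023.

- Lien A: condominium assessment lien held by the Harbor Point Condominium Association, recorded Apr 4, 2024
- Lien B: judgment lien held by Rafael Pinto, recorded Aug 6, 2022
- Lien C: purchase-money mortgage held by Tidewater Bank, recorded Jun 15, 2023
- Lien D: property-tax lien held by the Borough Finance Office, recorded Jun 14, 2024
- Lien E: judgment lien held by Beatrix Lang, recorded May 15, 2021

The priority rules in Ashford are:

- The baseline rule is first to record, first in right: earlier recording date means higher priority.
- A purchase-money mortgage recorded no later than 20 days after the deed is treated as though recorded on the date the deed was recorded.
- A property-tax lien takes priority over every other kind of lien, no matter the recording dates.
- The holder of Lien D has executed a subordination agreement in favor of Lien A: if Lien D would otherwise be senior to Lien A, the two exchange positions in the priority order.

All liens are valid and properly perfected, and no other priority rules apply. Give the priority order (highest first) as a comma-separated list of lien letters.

A, E, B, C, D

First, effective dates: C was recorded within the 20-day window, so its effective date is the deed date Jun 1, 2023.
D is a property-tax lien and takes priority over every other lien.
Among the remaining liens, by effective date: E (May 15, 2021), B (Aug 6, 2022), C (Jun 1, 2023), A (Apr 4, 2024).
D would otherwise be senior to A, so under the subordination agreement D and A exchange positions.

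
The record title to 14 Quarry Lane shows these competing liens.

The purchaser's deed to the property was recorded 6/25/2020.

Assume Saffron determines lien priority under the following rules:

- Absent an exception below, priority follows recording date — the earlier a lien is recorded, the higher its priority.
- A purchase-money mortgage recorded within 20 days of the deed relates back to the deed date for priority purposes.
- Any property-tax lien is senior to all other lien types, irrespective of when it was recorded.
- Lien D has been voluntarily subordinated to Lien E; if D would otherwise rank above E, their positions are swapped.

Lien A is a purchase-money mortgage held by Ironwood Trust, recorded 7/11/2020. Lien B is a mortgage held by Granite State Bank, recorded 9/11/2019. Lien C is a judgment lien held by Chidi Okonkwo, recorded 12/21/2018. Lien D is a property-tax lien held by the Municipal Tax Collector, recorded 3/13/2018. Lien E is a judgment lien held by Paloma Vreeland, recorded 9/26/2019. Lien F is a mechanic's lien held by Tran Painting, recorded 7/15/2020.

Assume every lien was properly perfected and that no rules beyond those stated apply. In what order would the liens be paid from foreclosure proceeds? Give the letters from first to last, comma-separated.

Effective dates: A was recorded within the 20-day window, so its effective date is the deed date 6/25/2020.
D, as a property-tax lien, has superpriority and ranks first.
Remaining liens by effective date: C (12/21/2018), B (9/11/2019), E (9/26/2019), A (6/25/2020), F (7/15/2020).
D is senior to E before the subordination, so the two trade places.

E, C, B, D, A, F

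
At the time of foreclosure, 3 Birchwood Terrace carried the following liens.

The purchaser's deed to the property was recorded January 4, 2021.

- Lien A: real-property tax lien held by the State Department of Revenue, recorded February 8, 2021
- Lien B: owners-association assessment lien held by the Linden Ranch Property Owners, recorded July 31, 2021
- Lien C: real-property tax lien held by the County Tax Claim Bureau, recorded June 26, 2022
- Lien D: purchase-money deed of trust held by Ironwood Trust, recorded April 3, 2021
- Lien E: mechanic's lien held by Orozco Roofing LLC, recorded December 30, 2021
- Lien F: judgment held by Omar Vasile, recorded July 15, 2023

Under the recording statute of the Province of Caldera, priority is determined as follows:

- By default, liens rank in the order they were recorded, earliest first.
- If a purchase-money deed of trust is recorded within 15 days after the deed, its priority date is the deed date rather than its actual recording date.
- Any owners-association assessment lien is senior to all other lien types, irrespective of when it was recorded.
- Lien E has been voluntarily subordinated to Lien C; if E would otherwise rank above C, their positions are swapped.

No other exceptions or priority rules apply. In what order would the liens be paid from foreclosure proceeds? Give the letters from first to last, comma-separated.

B, A, D, C, E, F

Effective dates: D missed the 15-day window (89 days after the deed), so its recording date stands.
B is an owners-association assessment lien and takes priority over every other lien.
Remaining liens by effective date: A (February 8, 2021), D (April 3, 2021), E (December 30, 2021), C (June 26, 2022), F (July 15, 2023).
E is senior to C before the subordination, so the two trade places.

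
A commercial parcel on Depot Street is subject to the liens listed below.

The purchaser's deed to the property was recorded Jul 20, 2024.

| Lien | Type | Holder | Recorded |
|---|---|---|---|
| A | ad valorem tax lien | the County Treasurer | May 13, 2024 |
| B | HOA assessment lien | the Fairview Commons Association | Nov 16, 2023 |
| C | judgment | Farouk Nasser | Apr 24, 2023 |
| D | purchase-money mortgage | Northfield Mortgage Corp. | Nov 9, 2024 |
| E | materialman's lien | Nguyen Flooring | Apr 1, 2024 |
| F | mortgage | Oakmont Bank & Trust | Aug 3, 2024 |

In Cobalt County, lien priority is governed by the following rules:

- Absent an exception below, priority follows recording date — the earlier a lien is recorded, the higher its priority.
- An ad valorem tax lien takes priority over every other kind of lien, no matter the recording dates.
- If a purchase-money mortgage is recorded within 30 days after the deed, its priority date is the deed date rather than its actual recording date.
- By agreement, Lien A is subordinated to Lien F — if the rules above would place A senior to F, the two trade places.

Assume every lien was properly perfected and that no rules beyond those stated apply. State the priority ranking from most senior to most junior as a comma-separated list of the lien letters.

F, C, B, E, A, D

Effective dates: D was recorded 112 days after the deed, outside the 30-day window, so it keeps its recording date.
A, as an ad valorem tax lien, has superpriority and ranks first.
The other liens, earliest effective date first: C (Apr 24, 2023), B (Nov 16, 2023), E (Apr 1, 2024), F (Aug 3, 2024), D (Nov 9, 2024).
A would otherwise be senior to F, so under the subordination agreement A and F exchange positions.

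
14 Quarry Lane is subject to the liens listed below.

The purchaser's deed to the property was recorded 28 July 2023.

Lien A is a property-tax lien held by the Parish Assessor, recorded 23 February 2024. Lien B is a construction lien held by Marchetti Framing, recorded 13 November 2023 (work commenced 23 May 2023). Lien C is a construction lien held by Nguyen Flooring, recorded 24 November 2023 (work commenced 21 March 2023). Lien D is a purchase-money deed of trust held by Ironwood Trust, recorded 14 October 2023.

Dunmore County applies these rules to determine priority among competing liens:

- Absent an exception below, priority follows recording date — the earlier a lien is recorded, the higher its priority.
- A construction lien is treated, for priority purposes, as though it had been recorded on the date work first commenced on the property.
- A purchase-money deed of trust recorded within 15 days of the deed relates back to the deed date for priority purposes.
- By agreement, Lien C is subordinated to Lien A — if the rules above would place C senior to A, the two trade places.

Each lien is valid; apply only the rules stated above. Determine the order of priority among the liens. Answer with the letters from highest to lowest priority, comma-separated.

Effective dates after the stated exceptions: B's effective date is 23 May 2023, when work began; C's effective date is 21 March 2023, when work began; D was recorded 78 days after the deed, outside the 15-day window, so it keeps its recording date.
By effective date: C (21 March 2023), B (23 May 2023), D (14 October 2023), A (23 February 2024).
C would otherwise be senior to A, so under the subordination agreement C and A exchange positions.

A, B, D, C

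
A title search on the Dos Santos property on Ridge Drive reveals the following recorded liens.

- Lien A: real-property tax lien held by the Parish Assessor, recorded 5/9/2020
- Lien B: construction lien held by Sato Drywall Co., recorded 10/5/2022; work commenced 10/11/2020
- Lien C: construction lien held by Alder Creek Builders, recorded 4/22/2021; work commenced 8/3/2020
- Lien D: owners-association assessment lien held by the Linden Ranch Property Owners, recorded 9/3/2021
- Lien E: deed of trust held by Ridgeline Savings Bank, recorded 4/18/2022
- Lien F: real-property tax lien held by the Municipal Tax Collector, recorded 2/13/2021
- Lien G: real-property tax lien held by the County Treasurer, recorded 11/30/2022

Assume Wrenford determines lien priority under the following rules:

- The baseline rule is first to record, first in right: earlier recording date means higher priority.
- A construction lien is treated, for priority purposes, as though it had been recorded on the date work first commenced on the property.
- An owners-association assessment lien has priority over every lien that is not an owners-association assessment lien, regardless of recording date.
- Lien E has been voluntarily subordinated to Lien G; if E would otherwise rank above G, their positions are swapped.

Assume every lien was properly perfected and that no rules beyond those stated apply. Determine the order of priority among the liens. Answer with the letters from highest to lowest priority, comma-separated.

Effective dates: B is treated as recorded 10/11/2020, the work-commencement date; C relates back to 8/3/2020 (work commenced).
D is an owners-association assessment lien and takes priority over every other lien.
Ordering the rest by effective date: A (5/9/2020), C (8/3/2020), B (10/11/2020), F (2/13/2021), E (4/18/2022), G (11/30/2022).
E would otherwise be senior to G, so under the subordination agreement E and G exchange positions.

D, A, C, B, F, G, E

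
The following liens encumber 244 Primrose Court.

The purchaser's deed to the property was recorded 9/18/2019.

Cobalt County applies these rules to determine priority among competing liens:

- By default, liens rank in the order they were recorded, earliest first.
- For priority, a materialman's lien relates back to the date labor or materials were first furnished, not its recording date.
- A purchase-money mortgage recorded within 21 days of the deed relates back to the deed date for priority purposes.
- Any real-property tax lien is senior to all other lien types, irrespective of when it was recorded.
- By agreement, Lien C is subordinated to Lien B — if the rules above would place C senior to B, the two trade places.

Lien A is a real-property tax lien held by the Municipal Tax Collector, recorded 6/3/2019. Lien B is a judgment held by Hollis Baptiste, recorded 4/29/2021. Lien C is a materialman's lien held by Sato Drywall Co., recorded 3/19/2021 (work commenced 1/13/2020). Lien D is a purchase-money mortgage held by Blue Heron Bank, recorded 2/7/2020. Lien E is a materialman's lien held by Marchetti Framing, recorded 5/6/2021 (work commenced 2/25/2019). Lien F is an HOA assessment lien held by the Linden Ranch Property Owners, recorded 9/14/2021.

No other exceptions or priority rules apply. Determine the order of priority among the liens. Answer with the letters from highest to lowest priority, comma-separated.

Effective dates after the stated exceptions: C relates back to 1/13/2020 (work commenced); D was recorded 142 days after the deed, outside the 21-day window, so it keeps its recording date; E's effective date is 2/25/2019, when work began.
A, as a real-property tax lien, has superpriority and ranks first.
Ordering the rest by effective date: E (2/25/2019), C (1/13/2020), D (2/7/2020), B (4/29/2021), F (9/14/2021).
Because C would otherwise rank above B, the subordination swaps them.

A, E, B, D, C, F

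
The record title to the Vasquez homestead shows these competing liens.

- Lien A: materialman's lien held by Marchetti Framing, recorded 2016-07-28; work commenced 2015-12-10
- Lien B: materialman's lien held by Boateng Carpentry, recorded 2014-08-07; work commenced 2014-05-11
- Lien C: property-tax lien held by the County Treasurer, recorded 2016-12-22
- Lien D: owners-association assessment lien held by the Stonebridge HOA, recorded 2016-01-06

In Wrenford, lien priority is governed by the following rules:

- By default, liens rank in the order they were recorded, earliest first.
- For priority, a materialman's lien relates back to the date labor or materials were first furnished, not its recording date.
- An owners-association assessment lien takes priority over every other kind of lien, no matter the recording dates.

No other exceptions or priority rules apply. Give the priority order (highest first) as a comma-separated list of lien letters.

Adjusting effective dates: A's effective date is 2015-12-10, when work began; B's effective date is 2014-05-11, when work began.
As an owners-association assessment lien, D is senior to every other lien.
Remaining liens by effective date: B (2014-05-11), A (2015-12-10), C (2016-12-22).

D, B, A, C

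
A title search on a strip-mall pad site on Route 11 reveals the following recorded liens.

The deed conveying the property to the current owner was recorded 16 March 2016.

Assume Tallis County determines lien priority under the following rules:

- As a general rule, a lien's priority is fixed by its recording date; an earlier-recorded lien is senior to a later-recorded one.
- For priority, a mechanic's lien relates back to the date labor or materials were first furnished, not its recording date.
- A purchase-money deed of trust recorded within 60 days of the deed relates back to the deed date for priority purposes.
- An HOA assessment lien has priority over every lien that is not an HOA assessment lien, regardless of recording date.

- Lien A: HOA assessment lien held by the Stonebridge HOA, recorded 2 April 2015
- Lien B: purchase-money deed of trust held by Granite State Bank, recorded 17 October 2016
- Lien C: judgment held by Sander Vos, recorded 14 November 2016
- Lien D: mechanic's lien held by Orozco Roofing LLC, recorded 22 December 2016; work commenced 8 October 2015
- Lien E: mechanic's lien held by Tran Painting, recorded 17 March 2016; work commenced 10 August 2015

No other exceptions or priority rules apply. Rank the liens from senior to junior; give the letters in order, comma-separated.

Adjusting effective dates: B missed the 60-day window (215 days after the deed), so its recording date stands; D's effective date is 8 October 2015, when work began; E's effective date is 10 August 2015, when work began.
A is an HOA assessment lien and takes priority over every other lien.
The other liens, earliest effective date first: E (10 August 2015), D (8 October 2015), B (17 October 2016), C (14 November 2016).

A, E, D, B, C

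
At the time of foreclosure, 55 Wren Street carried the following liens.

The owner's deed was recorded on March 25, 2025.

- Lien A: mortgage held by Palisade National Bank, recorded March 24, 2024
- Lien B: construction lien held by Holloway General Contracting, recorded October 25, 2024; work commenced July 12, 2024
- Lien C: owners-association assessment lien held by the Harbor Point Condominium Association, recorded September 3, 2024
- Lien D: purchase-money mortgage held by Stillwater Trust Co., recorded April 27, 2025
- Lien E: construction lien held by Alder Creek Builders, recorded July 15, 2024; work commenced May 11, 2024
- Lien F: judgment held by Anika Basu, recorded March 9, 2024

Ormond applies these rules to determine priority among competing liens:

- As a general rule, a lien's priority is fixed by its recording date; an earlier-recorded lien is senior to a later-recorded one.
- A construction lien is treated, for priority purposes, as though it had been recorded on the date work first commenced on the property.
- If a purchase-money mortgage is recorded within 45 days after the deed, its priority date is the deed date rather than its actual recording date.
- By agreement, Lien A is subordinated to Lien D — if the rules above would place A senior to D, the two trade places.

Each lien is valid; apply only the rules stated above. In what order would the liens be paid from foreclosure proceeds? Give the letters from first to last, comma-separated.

F, D, E, B, C, A

First, effective dates: B relates back to July 12, 2024 (work commenced); D relates back to the deed date March 25, 2025; E's effective date is May 11, 2024, when work began.
Sorted by effective date: F (March 9, 2024), A (March 24, 2024), E (May 11, 2024), B (July 12, 2024), C (September 3, 2024), D (March 25, 2025).
A is senior to D before the subordination, so the two trade places.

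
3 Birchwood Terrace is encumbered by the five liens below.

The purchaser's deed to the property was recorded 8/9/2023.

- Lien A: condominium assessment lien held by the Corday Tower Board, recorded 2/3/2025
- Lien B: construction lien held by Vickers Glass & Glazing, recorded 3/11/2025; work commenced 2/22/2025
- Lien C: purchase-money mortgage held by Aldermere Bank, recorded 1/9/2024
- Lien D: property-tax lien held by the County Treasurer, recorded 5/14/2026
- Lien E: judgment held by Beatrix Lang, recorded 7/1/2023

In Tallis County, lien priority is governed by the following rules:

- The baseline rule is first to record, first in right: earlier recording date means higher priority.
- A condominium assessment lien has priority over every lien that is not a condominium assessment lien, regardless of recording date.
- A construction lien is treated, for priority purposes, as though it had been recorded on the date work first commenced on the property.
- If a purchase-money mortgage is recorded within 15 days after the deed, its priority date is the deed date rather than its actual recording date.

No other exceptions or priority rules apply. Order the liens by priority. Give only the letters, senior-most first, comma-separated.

Effective dates: B relates back to 2/22/2025 (work commenced); C missed the 15-day window (153 days after the deed), so its recording date stands.
A is a condominium assessment lien and takes priority over every other lien.
Ordering the rest by effective date: E (7/1/2023), C (1/9/2024), B (2/22/2025), D (5/14/2026).

A, E, C, B, D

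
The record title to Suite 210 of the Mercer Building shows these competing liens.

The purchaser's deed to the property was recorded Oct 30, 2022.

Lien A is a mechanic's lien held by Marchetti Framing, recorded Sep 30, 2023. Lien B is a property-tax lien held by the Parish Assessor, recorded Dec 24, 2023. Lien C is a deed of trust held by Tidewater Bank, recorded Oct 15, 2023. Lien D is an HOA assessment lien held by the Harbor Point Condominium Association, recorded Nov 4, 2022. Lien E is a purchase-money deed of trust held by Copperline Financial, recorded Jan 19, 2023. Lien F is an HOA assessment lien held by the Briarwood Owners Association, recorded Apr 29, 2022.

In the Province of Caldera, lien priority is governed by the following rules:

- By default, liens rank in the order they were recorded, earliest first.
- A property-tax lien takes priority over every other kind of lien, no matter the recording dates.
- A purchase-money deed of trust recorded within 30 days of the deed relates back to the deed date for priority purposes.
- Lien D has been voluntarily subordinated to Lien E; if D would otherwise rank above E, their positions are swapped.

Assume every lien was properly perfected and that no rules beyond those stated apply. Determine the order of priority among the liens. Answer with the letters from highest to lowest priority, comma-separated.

First, effective dates: E was recorded 81 days after the deed — beyond 30 days — so no relation-back applies.
B is a property-tax lien, so it outranks all other liens regardless of date.
The other liens, earliest effective date first: F (Apr 29, 2022), D (Nov 4, 2022), E (Jan 19, 2023), A (Sep 30, 2023), C (Oct 15, 2023).
D is senior to E before the subordination, so the two trade places.

B, F, E, D, A, C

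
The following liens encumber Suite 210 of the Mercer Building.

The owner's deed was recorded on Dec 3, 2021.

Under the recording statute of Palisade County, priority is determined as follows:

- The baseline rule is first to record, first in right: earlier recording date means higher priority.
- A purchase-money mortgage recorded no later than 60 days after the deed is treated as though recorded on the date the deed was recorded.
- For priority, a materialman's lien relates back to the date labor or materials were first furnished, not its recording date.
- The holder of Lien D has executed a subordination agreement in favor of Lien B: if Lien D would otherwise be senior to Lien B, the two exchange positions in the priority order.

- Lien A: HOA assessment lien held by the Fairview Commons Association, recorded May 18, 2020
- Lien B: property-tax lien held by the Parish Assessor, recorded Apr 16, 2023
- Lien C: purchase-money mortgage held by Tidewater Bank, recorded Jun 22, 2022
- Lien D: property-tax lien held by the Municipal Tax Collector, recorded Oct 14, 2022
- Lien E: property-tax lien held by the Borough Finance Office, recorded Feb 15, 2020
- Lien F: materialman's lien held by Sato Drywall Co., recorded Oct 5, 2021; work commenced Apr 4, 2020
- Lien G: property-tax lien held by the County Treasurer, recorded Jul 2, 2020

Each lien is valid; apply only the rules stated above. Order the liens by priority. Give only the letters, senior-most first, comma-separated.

Effective dates: C was recorded 201 days after the deed — beyond 60 days — so no relation-back applies; F is treated as recorded Apr 4, 2020, the work-commencement date.
By effective date: E (Feb 15, 2020), F (Apr 4, 2020), A (May 18, 2020), G (Jul 2, 2020), C (Jun 22, 2022), D (Oct 14, 2022), B (Apr 16, 2023).
D is senior to B before the subordination, so the two trade places.

E, F, A, G, C, B, D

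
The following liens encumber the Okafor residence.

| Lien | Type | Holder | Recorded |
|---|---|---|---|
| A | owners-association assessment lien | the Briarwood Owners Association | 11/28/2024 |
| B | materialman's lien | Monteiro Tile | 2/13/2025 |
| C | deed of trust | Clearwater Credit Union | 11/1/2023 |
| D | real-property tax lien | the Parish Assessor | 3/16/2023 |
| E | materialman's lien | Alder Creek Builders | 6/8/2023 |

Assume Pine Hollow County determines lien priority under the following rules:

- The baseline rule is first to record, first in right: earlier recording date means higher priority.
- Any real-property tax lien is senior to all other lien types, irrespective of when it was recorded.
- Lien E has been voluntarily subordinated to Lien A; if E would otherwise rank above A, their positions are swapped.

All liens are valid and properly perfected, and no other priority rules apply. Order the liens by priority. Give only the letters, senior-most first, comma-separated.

As a real-property tax lien, D is senior to every other lien.
Among the remaining liens, by effective date: E (6/8/2023), C (11/1/2023), A (11/28/2024), B (2/13/2025).
E would otherwise be senior to A, so under the subordination agreement E and A exchange positions.

D, A, C, E, B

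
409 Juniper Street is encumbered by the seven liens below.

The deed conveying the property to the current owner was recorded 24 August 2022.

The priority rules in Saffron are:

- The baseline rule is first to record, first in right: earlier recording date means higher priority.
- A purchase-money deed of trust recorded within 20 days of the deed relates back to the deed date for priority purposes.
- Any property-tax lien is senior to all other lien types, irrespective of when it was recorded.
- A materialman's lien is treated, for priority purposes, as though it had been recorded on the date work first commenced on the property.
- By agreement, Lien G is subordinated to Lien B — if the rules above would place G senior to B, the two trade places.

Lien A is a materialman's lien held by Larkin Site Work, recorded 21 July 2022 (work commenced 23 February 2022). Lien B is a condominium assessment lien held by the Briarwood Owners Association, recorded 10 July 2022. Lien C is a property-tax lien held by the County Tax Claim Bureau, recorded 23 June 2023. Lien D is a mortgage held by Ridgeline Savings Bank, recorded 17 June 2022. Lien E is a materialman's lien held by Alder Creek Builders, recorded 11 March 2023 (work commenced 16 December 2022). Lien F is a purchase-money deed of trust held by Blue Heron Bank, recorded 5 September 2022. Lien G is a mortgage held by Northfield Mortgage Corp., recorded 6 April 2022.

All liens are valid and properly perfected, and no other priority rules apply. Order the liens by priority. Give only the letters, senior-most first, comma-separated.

Effective dates: A relates back to 23 February 2022 (work commenced); E's effective date is 16 December 2022, when work began; F's effective date is the deed date, 24 August 2022.
C, as a property-tax lien, has superpriority and ranks first.
Remaining liens by effective date: A (23 February 2022), G (6 April 2022), D (17 June 2022), B (10 July 2022), F (24 August 2022), E (16 December 2022).
G is senior to B before the subordination, so the two trade places.

C, A, B, D, G, F, E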